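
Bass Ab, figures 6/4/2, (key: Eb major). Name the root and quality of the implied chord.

Bb dominant seventh

The figures 6/4/2 indicate a seventh chord in third inversion.
In third inversion the root lies a second above the bass: a second above Ab in Eb major is Bb.
The chord tones are Ab, Bb, D, F, giving Bb dominant seventh.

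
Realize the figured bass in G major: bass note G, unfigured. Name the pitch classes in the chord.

An unfigured bass implies 5/3.
A third above G in this key is B.
A fifth above G in this key is D.
Together with the bass G, this spells G major in root position.

G, B, D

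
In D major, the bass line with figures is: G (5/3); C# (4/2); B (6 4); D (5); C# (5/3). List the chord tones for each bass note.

G (5/3): G, B, D.
C# (6/4/2): C#, D, F#, A.
B (6/4): B, E, G.
D (5/3): D, F#, A.
C# (5/3): C#, E, G.

G, B, D | C#, D, F#, A | B, E, G | D, F#, A | C#, E, G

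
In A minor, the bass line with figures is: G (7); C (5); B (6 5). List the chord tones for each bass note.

G (7/5/3): G, B, D, F.
C (5/3): C, E, G.
B (6/5/3): B, D, F, G.

G, B, D, F | C, E, G | B, D, F, G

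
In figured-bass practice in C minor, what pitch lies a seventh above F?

Eb

Counting 6 letter steps above F lands on E; in C minor, that letter is Eb.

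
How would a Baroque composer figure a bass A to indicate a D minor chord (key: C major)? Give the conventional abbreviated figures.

A is the fifth of D minor, so the chord is in second inversion.
A triad in second inversion is figured 6/4, conventionally abbreviated 6/4.

6/4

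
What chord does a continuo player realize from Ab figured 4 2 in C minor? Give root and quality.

The figures 4 2 indicate a seventh chord in third inversion.
In third inversion the root lies a second above the bass: a second above Ab in C minor is Bb.
The chord tones are Ab, Bb, D, F, giving Bb dominant seventh.

Bb dominant seventh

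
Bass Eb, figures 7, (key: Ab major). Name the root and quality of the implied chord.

Eb dominant seventh

The figures 7 indicate a seventh chord in root position.
In root position the bass is the root, so the root is Eb.
The chord tones are Eb, G, Bb, Db, giving Eb dominant seventh.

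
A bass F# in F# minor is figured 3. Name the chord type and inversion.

triad, root position

3 is shorthand for 5/3.
Intervals of 5/3 above the bass form a triad; the bass is the root, so this is root position.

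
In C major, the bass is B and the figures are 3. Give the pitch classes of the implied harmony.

The written figures 3 are shorthand for 5/3: the 5 is implied.
A third above B in this key is D.
A fifth above B in this key is F.
Together with the bass B, this spells B diminished in root position.

B, D, F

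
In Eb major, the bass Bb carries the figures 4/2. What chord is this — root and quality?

C minor seventh

The figures 4/2 indicate a seventh chord in third inversion.
In third inversion the root lies a second above the bass: a second above Bb in Eb major is C.
The chord tones are Bb, C, Eb, G, giving C minor seventh.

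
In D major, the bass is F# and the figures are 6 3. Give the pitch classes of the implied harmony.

F#, A, D

A third above F# in this key is A.
A sixth above F# in this key is D.
Together with the bass F#, this spells D major in first inversion.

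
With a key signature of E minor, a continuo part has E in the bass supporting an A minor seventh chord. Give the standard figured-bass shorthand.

E is the fifth of A minor seventh, so the chord is in second inversion.
A seventh chord in second inversion is figured 6/4/3, conventionally abbreviated 4/3.

4/3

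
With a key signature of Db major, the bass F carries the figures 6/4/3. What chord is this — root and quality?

Bb minor seventh

The figures 6/4/3 indicate a seventh chord in second inversion.
In second inversion the root lies a fourth above the bass: a fourth above F in Db major is Bb.
The chord tones are F, Ab, Bb, Db, giving Bb minor seventh.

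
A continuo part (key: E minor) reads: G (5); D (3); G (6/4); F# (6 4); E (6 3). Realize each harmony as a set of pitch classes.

G, B, D | D, F#, A | G, C, E | F#, B, D | E, G, C

G (5/3): G, B, D.
D (5/3): D, F#, A.
G (6/4): G, C, E.
F# (6/4): F#, B, D.
E (6/3): E, G, C.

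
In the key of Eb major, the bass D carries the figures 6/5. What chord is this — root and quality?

Bb dominant seventh

The figures 6/5 indicate a seventh chord in first inversion.
In first inversion the root lies a sixth above the bass: a sixth above D in Eb major is Bb.
The chord tones are D, F, Ab, Bb, giving Bb dominant seventh.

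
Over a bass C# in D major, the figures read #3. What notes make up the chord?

C#, E#, G

The written figures #3 are shorthand for 5/3: the 5 is implied.
A third above C# in this key is E, raised to E# by the sharp.
A fifth above C# in this key is G.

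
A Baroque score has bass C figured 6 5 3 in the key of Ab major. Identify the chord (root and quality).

Ab major seventh

The figures 6 5 3 indicate a seventh chord in first inversion.
In first inversion the root lies a sixth above the bass: a sixth above C in Ab major is Ab.
The chord tones are C, Eb, G, Ab, giving Ab major seventh.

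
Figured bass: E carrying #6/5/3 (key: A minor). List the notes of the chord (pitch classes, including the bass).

E, G, B, C#

A third above E in this key is G.
A fifth above E in this key is B.
A sixth above E in this key is C, raised to C# by the sharp.
Together with the bass E, this spells C# half-diminished seventh in first inversion.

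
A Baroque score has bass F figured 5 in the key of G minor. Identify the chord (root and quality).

The figures 5 indicate a triad in root position.
In root position the bass is the root, so the root is F.
The chord tones are F, A, C, giving F major.

F major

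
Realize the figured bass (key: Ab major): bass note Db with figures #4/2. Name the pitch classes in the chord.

Db, Eb, G#, Bb

The written figures #4/2 are shorthand for 6/4/2: the 6 is implied.
A second above Db in this key is Eb.
A fourth above Db in this key is G, raised to G# by the sharp.
A sixth above Db in this key is Bb.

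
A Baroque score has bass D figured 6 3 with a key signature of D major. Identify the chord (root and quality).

The figures 6 3 indicate a triad in first inversion.
In first inversion the root lies a sixth above the bass: a sixth above D in D major is B.
The chord tones are D, F#, B, giving B minor.

B minor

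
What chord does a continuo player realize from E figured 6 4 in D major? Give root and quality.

A major

The figures 6 4 indicate a triad in second inversion.
In second inversion the root lies a fourth above the bass: a fourth above E in D major is A.
The chord tones are E, A, C#, giving A major.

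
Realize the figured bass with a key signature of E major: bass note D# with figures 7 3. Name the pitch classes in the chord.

D#, F#, A, C#

The written figures 7 3 are shorthand for 7/5/3: the 5 is implied.
A third above D# in this key is F#.
A fifth above D# in this key is A.
A seventh above D# in this key is C#.
Together with the bass D#, this spells D# half-diminished seventh in root position.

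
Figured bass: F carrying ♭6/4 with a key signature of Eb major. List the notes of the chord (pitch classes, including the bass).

F, Bb, Db

A fourth above F in this key is Bb.
A sixth above F in this key is D, lowered to Db by the flat.
Together with the bass F, this spells Bb minor in second inversion.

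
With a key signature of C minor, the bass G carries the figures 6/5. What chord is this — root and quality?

The figures 6/5 indicate a seventh chord in first inversion.
In first inversion the root lies a sixth above the bass: a sixth above G in C minor is Eb.
The chord tones are G, Bb, D, Eb, giving Eb major seventh.

Eb major seventh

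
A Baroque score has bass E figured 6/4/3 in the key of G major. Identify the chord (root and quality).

A minor seventh

The figures 6/4/3 indicate a seventh chord in second inversion.
In second inversion the root lies a fourth above the bass: a fourth above E in G major is A.
The chord tones are E, G, A, C, giving A minor seventh.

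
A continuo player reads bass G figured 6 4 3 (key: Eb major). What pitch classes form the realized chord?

A third above G in this key is Bb.
A fourth above G in this key is C.
A sixth above G in this key is Eb.
Together with the bass G, this spells C minor seventh in second inversion.

G, Bb, C, Eb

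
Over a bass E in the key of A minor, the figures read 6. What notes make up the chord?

E, G, C

The written figures 6 are shorthand for 6/3: the 3 is implied.
A third above E in this key is G.
A sixth above E in this key is C.
Together with the bass E, this spells C major in first inversion.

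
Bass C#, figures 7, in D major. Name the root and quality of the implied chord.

The figures 7 indicate a seventh chord in root position.
In root position the bass is the root, so the root is C#.
The chord tones are C#, E, G, B, giving C# half-diminished seventh.

C# half-diminished seventh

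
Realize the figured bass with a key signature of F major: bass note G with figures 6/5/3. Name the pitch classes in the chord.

G, Bb, D, E

A third above G in this key is Bb.
A fifth above G in this key is D.
A sixth above G in this key is E.
Together with the bass G, this spells E half-diminished seventh in first inversion.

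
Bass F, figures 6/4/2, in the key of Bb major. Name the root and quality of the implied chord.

G minor seventh

The figures 6/4/2 indicate a seventh chord in third inversion.
In third inversion the root lies a second above the bass: a second above F in Bb major is G.
The chord tones are F, G, Bb, D, giving G minor seventh.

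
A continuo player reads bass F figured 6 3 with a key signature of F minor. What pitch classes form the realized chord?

F, Ab, Db

A third above F in this key is Ab.
A sixth above F in this key is Db.
Together with the bass F, this spells Db major in first inversion.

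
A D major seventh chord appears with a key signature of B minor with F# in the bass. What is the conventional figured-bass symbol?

6/5

F# is the third of D major seventh, so the chord is in first inversion.
A seventh chord in first inversion is figured 6/5/3, conventionally abbreviated 6/5.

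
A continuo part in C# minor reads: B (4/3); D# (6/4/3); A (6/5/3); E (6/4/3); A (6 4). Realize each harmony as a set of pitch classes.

B (6/4/3): B, D#, E, G#.
D# (6/4/3): D#, F#, G#, B.
A (6/5/3): A, C#, E, F#.
E (6/4/3): E, G#, A, C#.
A (6/4): A, D#, F#.

B, D#, E, G# | D#, F#, G#, B | A, C#, E, F# | E, G#, A, C# | A, D#, F#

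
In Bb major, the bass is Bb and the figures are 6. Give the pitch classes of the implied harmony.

The written figures 6 are shorthand for 6/3: the 3 is implied.
A third above Bb in this key is D.
A sixth above Bb in this key is G.
Together with the bass Bb, this spells G minor in first inversion.

Bb, D, G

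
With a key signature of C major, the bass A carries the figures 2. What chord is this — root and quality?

The figures 2 indicate a seventh chord in third inversion.
In third inversion the root lies a second above the bass: a second above A in C major is B.
The chord tones are A, B, D, F, giving B half-diminished seventh.

B half-diminished seventh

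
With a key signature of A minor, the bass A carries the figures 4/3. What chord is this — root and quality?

D minor seventh

The figures 4/3 indicate a seventh chord in second inversion.
In second inversion the root lies a fourth above the bass: a fourth above A in A minor is D.
The chord tones are A, C, D, F, giving D minor seventh.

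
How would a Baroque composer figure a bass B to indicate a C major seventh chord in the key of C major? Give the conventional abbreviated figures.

4/2

B is the seventh of C major seventh, so the chord is in third inversion.
A seventh chord in third inversion is figured 6/4/2, conventionally abbreviated 4/2.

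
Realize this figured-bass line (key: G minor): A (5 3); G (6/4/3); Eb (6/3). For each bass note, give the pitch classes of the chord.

A, C, Eb | G, Bb, C, Eb | Eb, G, C

A (5/3): A, C, Eb.
G (6/4/3): G, Bb, C, Eb.
Eb (6/3): Eb, G, C.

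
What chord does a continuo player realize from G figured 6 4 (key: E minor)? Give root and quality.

C major

The figures 6 4 indicate a triad in second inversion.
In second inversion the root lies a fourth above the bass: a fourth above G in E minor is C.
The chord tones are G, C, E, giving C major.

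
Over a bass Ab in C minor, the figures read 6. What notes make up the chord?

The written figures 6 are shorthand for 6/3: the 3 is implied.
A third above Ab in this key is C.
A sixth above Ab in this key is F.
Together with the bass Ab, this spells F minor in first inversion.

Ab, C, F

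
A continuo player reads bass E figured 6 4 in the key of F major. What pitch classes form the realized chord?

E, A, C

A fourth above E in this key is A.
A sixth above E in this key is C.
Together with the bass E, this spells A minor in second inversion.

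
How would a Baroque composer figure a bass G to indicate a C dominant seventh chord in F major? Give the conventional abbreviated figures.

4/3

G is the fifth of C dominant seventh, so the chord is in second inversion.
A seventh chord in second inversion is figured 6/4/3, conventionally abbreviated 4/3.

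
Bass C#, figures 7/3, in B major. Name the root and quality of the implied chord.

The figures 7/3 indicate a seventh chord in root position.
In root position the bass is the root, so the root is C#.
The chord tones are C#, E, G#, B, giving C# minor seventh.

C# minor seventh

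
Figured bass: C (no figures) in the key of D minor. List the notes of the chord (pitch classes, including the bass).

An unfigured bass implies 5/3.
A third above C in this key is E.
A fifth above C in this key is G.
Together with the bass C, this spells C major in root position.

C, E, G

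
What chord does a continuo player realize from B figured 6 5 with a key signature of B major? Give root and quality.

G# minor seventh

The figures 6 5 indicate a seventh chord in first inversion.
In first inversion the root lies a sixth above the bass: a sixth above B in B major is G#.
The chord tones are B, D#, F#, G#, giving G# minor seventh.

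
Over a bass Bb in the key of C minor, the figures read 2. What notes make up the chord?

Bb, C, Eb, G

The written figures 2 are shorthand for 6/4/2: the 6/4 are implied.
A second above Bb in this key is C.
A fourth above Bb in this key is Eb.
A sixth above Bb in this key is G.
Together with the bass Bb, this spells C minor seventh in third inversion.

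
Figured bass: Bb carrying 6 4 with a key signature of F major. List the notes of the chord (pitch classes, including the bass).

A fourth above Bb in this key is E.
A sixth above Bb in this key is G.
Together with the bass Bb, this spells E diminished in second inversion.

Bb, E, G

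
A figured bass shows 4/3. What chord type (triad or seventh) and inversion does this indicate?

seventh chord, second inversion

4/3 is shorthand for 6/4/3.
Intervals of 6/4/3 above the bass form a seventh chord; the bass is the fifth, so this is second inversion.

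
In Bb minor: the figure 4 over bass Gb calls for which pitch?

Counting 3 letter steps above Gb lands on C; in Bb minor, that letter is C.

C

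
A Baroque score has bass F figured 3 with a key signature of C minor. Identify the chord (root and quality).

F minor

The figures 3 indicate a triad in root position.
In root position the bass is the root, so the root is F.
The chord tones are F, Ab, C, giving F minor.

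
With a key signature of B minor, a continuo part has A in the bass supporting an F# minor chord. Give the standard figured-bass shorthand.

6

A is the third of F# minor, so the chord is in first inversion.
A triad in first inversion is figured 6/3, conventionally abbreviated 6.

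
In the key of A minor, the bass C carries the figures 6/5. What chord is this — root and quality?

The figures 6/5 indicate a seventh chord in first inversion.
In first inversion the root lies a sixth above the bass: a sixth above C in A minor is A.
The chord tones are C, E, G, A, giving A minor seventh.

A minor seventh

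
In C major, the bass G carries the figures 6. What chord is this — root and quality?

The figures 6 indicate a triad in first inversion.
In first inversion the root lies a sixth above the bass: a sixth above G in C major is E.
The chord tones are G, B, E, giving E minor.

E minor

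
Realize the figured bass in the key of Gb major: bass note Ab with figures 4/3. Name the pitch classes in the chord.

The written figures 4/3 are shorthand for 6/4/3: the 6 is implied.
A third above Ab in this key is Cb.
A fourth above Ab in this key is Db.
A sixth above Ab in this key is F.
Together with the bass Ab, this spells Db dominant seventh in second inversion.

Ab, Cb, Db, F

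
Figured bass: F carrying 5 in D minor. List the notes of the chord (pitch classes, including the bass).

The written figures 5 are shorthand for 5/3: the 3 is implied.
A third above F in this key is A.
A fifth above F in this key is C.
Together with the bass F, this spells F major in root position.

F, A, C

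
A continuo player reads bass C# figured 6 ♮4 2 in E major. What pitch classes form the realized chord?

A second above C# in this key is D#.
A fourth above C# in this key is F#, made natural (F) by the ♮ figure.
A sixth above C# in this key is A.

C#, D#, F, A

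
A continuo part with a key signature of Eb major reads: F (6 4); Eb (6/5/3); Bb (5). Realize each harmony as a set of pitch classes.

F, Bb, D | Eb, G, Bb, C | Bb, D, F

F (6/4): F, Bb, D.
Eb (6/5/3): Eb, G, Bb, C.
Bb (5/3): Bb, D, F.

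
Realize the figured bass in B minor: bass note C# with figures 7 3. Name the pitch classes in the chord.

The written figures 7 3 are shorthand for 7/5/3: the 5 is implied.
A third above C# in this key is E.
A fifth above C# in this key is G.
A seventh above C# in this key is B.
Together with the bass C#, this spells C# half-diminished seventh in root position.

C#, E, G, B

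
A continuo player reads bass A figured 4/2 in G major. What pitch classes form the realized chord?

A, B, D, F#

The written figures 4/2 are shorthand for 6/4/2: the 6 is implied.
A second above A in this key is B.
A fourth above A in this key is D.
A sixth above A in this key is F#.
Together with the bass A, this spells B minor seventh in third inversion.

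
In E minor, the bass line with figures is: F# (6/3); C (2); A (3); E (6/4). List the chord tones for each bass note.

F# (6/3): F#, A, D.
C (6/4/2): C, D, F#, A.
A (5/3): A, C, E.
E (6/4): E, A, C.

F#, A, D | C, D, F#, A | A, C, E | E, A, C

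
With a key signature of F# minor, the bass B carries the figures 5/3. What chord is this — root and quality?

B minor

The figures 5/3 indicate a triad in root position.
In root position the bass is the root, so the root is B.
The chord tones are B, D, F#, giving B minor.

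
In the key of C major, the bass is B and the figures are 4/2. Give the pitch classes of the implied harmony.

B, C, E, G

The written figures 4/2 are shorthand for 6/4/2: the 6 is implied.
A second above B in this key is C.
A fourth above B in this key is E.
A sixth above B in this key is G.
Together with the bass B, this spells C major seventh in third inversion.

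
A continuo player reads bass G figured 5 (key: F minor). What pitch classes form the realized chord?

G, Bb, Db

The written figures 5 are shorthand for 5/3: the 3 is implied.
A third above G in this key is Bb.
A fifth above G in this key is Db.
Together with the bass G, this spells G diminished in root position.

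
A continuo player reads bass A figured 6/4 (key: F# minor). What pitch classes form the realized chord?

A fourth above A in this key is D.
A sixth above A in this key is F#.
Together with the bass A, this spells D major in second inversion.

A, D, F#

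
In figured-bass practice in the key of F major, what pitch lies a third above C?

E

Counting 2 letter steps above C lands on E; in F major, that letter is E.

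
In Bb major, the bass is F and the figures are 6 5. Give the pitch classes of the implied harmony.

The written figures 6 5 are shorthand for 6/5/3: the 3 is implied.
A third above F in this key is A.
A fifth above F in this key is C.
A sixth above F in this key is D.
Together with the bass F, this spells D minor seventh in first inversion.

F, A, C, D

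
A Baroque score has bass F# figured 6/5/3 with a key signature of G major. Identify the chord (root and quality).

D dominant seventh

The figures 6/5/3 indicate a seventh chord in first inversion.
In first inversion the root lies a sixth above the bass: a sixth above F# in G major is D.
The chord tones are F#, A, C, D, giving D dominant seventh.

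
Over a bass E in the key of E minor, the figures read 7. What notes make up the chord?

E, G, B, D

The written figures 7 are shorthand for 7/5/3: the 5/3 are implied.
A third above E in this key is G.
A fifth above E in this key is B.
A seventh above E in this key is D.
Together with the bass E, this spells E minor seventh in root position.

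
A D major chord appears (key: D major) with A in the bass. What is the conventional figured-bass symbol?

A is the fifth of D major, so the chord is in second inversion.
A triad in second inversion is figured 6/4, conventionally abbreviated 6/4.

6/4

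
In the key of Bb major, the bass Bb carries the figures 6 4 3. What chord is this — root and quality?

Eb major seventh

The figures 6 4 3 indicate a seventh chord in second inversion.
In second inversion the root lies a fourth above the bass: a fourth above Bb in Bb major is Eb.
The chord tones are Bb, D, Eb, G, giving Eb major seventh.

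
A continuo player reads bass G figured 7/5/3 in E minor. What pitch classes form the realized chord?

G, B, D, F#

A third above G in this key is B.
A fifth above G in this key is D.
A seventh above G in this key is F#.
Together with the bass G, this spells G major seventh in root position.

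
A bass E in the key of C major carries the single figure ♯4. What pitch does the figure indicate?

Counting 3 letter steps above E lands on A; in C major, that letter is A.
The #4 figure raises it a semitone, giving A#.

A#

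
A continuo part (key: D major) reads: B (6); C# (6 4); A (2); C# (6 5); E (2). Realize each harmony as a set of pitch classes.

B (6/3): B, D, G.
C# (6/4): C#, F#, A.
A (6/4/2): A, B, D, F#.
C# (6/5/3): C#, E, G, A.
E (6/4/2): E, F#, A, C#.

B, D, G | C#, F#, A | A, B, D, F# | C#, E, G, A | E, F#, A, C#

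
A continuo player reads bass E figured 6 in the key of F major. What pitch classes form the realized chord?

E, G, C

The written figures 6 are shorthand for 6/3: the 3 is implied.
A third above E in this key is G.
A sixth above E in this key is C.
Together with the bass E, this spells C major in first inversion.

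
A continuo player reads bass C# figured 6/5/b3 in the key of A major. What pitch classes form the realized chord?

C#, Eb, G#, A

A third above C# in this key is E, lowered to Eb by the flat.
A fifth above C# in this key is G#.
A sixth above C# in this key is A.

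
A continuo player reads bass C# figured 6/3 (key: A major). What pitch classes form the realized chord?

C#, E, A

A third above C# in this key is E.
A sixth above C# in this key is A.
Together with the bass C#, this spells A major in first inversion.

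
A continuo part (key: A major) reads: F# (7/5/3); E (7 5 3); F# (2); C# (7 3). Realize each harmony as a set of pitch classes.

F# (7/5/3): F#, A, C#, E.
E (7/5/3): E, G#, B, D.
F# (6/4/2): F#, G#, B, D.
C# (7/5/3): C#, E, G#, B.

F#, A, C#, E | E, G#, B, D | F#, G#, B, D | C#, E, G#, B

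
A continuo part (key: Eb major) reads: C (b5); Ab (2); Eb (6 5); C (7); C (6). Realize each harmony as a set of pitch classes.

C (b5/3): C, Eb, Gb.
Ab (6/4/2): Ab, Bb, D, F.
Eb (6/5/3): Eb, G, Bb, C.
C (7/5/3): C, Eb, G, Bb.
C (6/3): C, Eb, Ab.

C, Eb, Gb | Ab, Bb, D, F | Eb, G, Bb, C | C, Eb, G, Bb | C, Eb, Ab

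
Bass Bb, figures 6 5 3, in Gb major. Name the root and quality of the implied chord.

The figures 6 5 3 indicate a seventh chord in first inversion.
In first inversion the root lies a sixth above the bass: a sixth above Bb in Gb major is Gb.
The chord tones are Bb, Db, F, Gb, giving Gb major seventh.

Gb major seventh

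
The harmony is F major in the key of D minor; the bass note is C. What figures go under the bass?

6/4

C is the fifth of F major, so the chord is in second inversion.
A triad in second inversion is figured 6/4, conventionally abbreviated 6/4.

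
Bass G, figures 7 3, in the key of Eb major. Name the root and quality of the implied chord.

The figures 7 3 indicate a seventh chord in root position.
In root position the bass is the root, so the root is G.
The chord tones are G, Bb, D, F, giving G minor seventh.

G minor seventh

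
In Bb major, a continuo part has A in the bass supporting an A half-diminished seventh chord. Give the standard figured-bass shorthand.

A is the root of A half-diminished seventh, so the chord is in root position.
A seventh chord in root position is figured 7/5/3, conventionally abbreviated 7.

7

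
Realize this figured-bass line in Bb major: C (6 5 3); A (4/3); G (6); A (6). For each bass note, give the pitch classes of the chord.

C (6/5/3): C, Eb, G, A.
A (6/4/3): A, C, D, F.
G (6/3): G, Bb, Eb.
A (6/3): A, C, F.

C, Eb, G, A | A, C, D, F | G, Bb, Eb | A, C, F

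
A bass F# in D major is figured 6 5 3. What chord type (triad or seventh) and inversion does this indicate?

Intervals of 6/5/3 above the bass form a seventh chord; the bass is the third, so this is first inversion.

seventh chord, first inversion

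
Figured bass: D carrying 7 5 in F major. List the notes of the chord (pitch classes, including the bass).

D, F, A, C

The written figures 7 5 are shorthand for 7/5/3: the 3 is implied.
A third above D in this key is F.
A fifth above D in this key is A.
A seventh above D in this key is C.
Together with the bass D, this spells D minor seventh in root position.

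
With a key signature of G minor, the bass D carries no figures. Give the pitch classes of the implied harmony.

An unfigured bass implies 5/3.
A third above D in this key is F.
A fifth above D in this key is A.
Together with the bass D, this spells D minor in root position.

D, F, A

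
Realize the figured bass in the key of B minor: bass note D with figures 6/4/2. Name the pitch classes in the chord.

A second above D in this key is E.
A fourth above D in this key is G.
A sixth above D in this key is B.
Together with the bass D, this spells E minor seventh in third inversion.

D, E, G, B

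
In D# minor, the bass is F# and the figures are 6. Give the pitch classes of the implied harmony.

The written figures 6 are shorthand for 6/3: the 3 is implied.
A third above F# in this key is A#.
A sixth above F# in this key is D#.
Together with the bass F#, this spells D# minor in first inversion.

F#, A#, D#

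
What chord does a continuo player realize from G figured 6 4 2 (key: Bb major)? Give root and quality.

The figures 6 4 2 indicate a seventh chord in third inversion.
In third inversion the root lies a second above the bass: a second above G in Bb major is A.
The chord tones are G, A, C, Eb, giving A half-diminished seventh.

A half-diminished seventh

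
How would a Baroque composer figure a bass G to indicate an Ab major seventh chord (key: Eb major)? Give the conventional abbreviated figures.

4/2

G is the seventh of Ab major seventh, so the chord is in third inversion.
A seventh chord in third inversion is figured 6/4/2, conventionally abbreviated 4/2.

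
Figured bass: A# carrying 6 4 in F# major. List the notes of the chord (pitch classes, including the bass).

A fourth above A# in this key is D#.
A sixth above A# in this key is F#.
Together with the bass A#, this spells D# minor in second inversion.

A#, D#, F#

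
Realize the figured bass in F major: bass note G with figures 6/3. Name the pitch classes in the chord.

A third above G in this key is Bb.
A sixth above G in this key is E.
Together with the bass G, this spells E diminished in first inversion.

G, Bb, E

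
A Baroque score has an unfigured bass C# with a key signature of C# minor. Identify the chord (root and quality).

C# minor

An unfigured bass indicates a triad in root position.
In root position the bass is the root, so the root is C#.
The chord tones are C#, E, G#, giving C# minor.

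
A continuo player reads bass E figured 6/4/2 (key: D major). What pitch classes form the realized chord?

A second above E in this key is F#.
A fourth above E in this key is A.
A sixth above E in this key is C#.
Together with the bass E, this spells F# minor seventh in third inversion.

E, F#, A, C#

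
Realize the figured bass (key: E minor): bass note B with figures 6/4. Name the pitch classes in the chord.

A fourth above B in this key is E.
A sixth above B in this key is G.
Together with the bass B, this spells E minor in second inversion.

B, E, G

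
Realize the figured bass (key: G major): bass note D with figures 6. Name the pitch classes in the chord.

The written figures 6 are shorthand for 6/3: the 3 is implied.
A third above D in this key is F#.
A sixth above D in this key is B.
Together with the bass D, this spells B minor in first inversion.

D, F#, B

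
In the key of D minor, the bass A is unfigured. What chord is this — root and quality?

A minor

An unfigured bass indicates a triad in root position.
In root position the bass is the root, so the root is A.
The chord tones are A, C, E, giving A minor.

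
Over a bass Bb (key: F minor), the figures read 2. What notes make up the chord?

The written figures 2 are shorthand for 6/4/2: the 6/4 are implied.
A second above Bb in this key is C.
A fourth above Bb in this key is Eb.
A sixth above Bb in this key is G.
Together with the bass Bb, this spells C minor seventh in third inversion.

Bb, C, Eb, G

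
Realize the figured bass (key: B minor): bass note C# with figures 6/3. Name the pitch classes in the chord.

A third above C# in this key is E.
A sixth above C# in this key is A.
Together with the bass C#, this spells A major in first inversion.

C#, E, A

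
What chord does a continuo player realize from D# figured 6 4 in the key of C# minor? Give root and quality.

The figures 6 4 indicate a triad in second inversion.
In second inversion the root lies a fourth above the bass: a fourth above D# in C# minor is G#.
The chord tones are D#, G#, B, giving G# minor.

G# minor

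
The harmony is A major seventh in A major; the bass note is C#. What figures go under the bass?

6/5

C# is the third of A major seventh, so the chord is in first inversion.
A seventh chord in first inversion is figured 6/5/3, conventionally abbreviated 6/5.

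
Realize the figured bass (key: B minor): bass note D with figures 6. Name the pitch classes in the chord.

D, F#, B

The written figures 6 are shorthand for 6/3: the 3 is implied.
A third above D in this key is F#.
A sixth above D in this key is B.
Together with the bass D, this spells B minor in first inversion.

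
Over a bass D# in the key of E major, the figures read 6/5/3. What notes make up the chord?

A third above D# in this key is F#.
A fifth above D# in this key is A.
A sixth above D# in this key is B.
Together with the bass D#, this spells B dominant seventh in first inversion.

D#, F#, A, B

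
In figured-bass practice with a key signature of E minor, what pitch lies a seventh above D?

C

Counting 6 letter steps above D lands on C; in E minor, that letter is C.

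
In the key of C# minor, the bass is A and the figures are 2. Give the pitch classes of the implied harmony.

The written figures 2 are shorthand for 6/4/2: the 6/4 are implied.
A second above A in this key is B.
A fourth above A in this key is D#.
A sixth above A in this key is F#.
Together with the bass A, this spells B dominant seventh in third inversion.

A, B, D#, F#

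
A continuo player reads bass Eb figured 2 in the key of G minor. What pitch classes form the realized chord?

The written figures 2 are shorthand for 6/4/2: the 6/4 are implied.
A second above Eb in this key is F.
A fourth above Eb in this key is A.
A sixth above Eb in this key is C.
Together with the bass Eb, this spells F dominant seventh in third inversion.

Eb, F, A, C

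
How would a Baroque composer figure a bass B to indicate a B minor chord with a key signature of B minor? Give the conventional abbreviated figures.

B is the root of B minor, so the chord is in root position.
A triad in root position is figured 5/3, conventionally abbreviated (no figures — root-position triad).

no figures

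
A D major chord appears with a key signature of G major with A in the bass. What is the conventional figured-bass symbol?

A is the fifth of D major, so the chord is in second inversion.
A triad in second inversion is figured 6/4, conventionally abbreviated 6/4.

6/4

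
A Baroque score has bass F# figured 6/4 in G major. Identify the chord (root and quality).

The figures 6/4 indicate a triad in second inversion.
In second inversion the root lies a fourth above the bass: a fourth above F# in G major is B.
The chord tones are F#, B, D, giving B minor.

B minor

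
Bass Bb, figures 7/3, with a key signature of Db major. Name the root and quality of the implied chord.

Bb minor seventh

The figures 7/3 indicate a seventh chord in root position.
In root position the bass is the root, so the root is Bb.
The chord tones are Bb, Db, F, Ab, giving Bb minor seventh.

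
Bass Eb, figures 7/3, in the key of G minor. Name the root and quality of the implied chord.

Eb major seventh

The figures 7/3 indicate a seventh chord in root position.
In root position the bass is the root, so the root is Eb.
The chord tones are Eb, G, Bb, D, giving Eb major seventh.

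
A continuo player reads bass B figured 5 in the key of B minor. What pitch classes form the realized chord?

B, D, F#

The written figures 5 are shorthand for 5/3: the 3 is implied.
A third above B in this key is D.
A fifth above B in this key is F#.
Together with the bass B, this spells B minor in root position.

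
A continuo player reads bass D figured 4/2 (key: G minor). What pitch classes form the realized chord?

The written figures 4/2 are shorthand for 6/4/2: the 6 is implied.
A second above D in this key is Eb.
A fourth above D in this key is G.
A sixth above D in this key is Bb.
Together with the bass D, this spells Eb major seventh in third inversion.

D, Eb, G, Bb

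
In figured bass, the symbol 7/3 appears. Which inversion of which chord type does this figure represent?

7/3 is shorthand for 7/5/3.
Intervals of 7/5/3 above the bass form a seventh chord; the bass is the root, so this is root position.

seventh chord, root position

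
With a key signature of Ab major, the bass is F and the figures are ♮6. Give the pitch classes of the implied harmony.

F, Ab, D

The written figures ♮6 are shorthand for 6/3: the 3 is implied.
A third above F in this key is Ab.
A sixth above F in this key is Db, made natural (D) by the ♮ figure.
Together with the bass F, this spells D diminished in first inversion.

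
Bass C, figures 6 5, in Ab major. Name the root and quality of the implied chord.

Ab major seventh

The figures 6 5 indicate a seventh chord in first inversion.
In first inversion the root lies a sixth above the bass: a sixth above C in Ab major is Ab.
The chord tones are C, Eb, G, Ab, giving Ab major seventh.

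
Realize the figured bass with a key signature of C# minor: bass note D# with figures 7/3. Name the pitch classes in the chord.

D#, F#, A, C#

The written figures 7/3 are shorthand for 7/5/3: the 5 is implied.
A third above D# in this key is F#.
A fifth above D# in this key is A.
A seventh above D# in this key is C#.
Together with the bass D#, this spells D# half-diminished seventh in root position.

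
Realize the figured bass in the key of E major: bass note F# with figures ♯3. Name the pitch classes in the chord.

The written figures ♯3 are shorthand for 5/3: the 5 is implied.
A third above F# in this key is A, raised to A# by the sharp.
A fifth above F# in this key is C#.
Together with the bass F#, this spells F# major in root position.

F#, A#, C#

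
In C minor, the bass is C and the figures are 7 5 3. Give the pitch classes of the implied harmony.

A third above C in this key is Eb.
A fifth above C in this key is G.
A seventh above C in this key is Bb.
Together with the bass C, this spells C minor seventh in root position.

C, Eb, G, Bb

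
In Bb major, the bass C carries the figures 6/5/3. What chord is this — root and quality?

A half-diminished seventh

The figures 6/5/3 indicate a seventh chord in first inversion.
In first inversion the root lies a sixth above the bass: a sixth above C in Bb major is A.
The chord tones are C, Eb, G, A, giving A half-diminished seventh.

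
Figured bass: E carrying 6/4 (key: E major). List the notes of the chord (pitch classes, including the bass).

A fourth above E in this key is A.
A sixth above E in this key is C#.
Together with the bass E, this spells A major in second inversion.

E, A, C#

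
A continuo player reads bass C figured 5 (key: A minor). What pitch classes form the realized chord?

C, E, G

The written figures 5 are shorthand for 5/3: the 3 is implied.
A third above C in this key is E.
A fifth above C in this key is G.
Together with the bass C, this spells C major in root position.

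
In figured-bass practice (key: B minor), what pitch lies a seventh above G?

F#

Counting 6 letter steps above G lands on F; in B minor, that letter is F#.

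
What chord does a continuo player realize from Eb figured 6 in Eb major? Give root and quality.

The figures 6 indicate a triad in first inversion.
In first inversion the root lies a sixth above the bass: a sixth above Eb in Eb major is C.
The chord tones are Eb, G, C, giving C minor.

C minor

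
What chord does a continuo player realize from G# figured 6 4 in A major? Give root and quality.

C# minor

The figures 6 4 indicate a triad in second inversion.
In second inversion the root lies a fourth above the bass: a fourth above G# in A major is C#.
The chord tones are G#, C#, E, giving C# minor.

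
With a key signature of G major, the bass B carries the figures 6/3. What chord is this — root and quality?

G major

The figures 6/3 indicate a triad in first inversion.
In first inversion the root lies a sixth above the bass: a sixth above B in G major is G.
The chord tones are B, D, G, giving G major.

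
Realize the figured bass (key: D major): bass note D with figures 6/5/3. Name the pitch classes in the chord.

A third above D in this key is F#.
A fifth above D in this key is A.
A sixth above D in this key is B.
Together with the bass D, this spells B minor seventh in first inversion.

D, F#, A, B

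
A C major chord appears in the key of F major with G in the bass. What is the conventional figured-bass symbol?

G is the fifth of C major, so the chord is in second inversion.
A triad in second inversion is figured 6/4, conventionally abbreviated 6/4.

6/4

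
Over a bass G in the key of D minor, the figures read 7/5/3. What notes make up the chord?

G, Bb, D, F

A third above G in this key is Bb.
A fifth above G in this key is D.
A seventh above G in this key is F.
Together with the bass G, this spells G minor seventh in root position.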